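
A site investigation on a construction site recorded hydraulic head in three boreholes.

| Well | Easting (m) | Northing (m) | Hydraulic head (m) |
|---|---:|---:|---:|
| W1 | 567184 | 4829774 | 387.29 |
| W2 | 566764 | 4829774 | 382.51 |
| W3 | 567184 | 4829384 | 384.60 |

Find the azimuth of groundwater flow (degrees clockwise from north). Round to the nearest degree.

∂h/∂x = (382.51 − 387.29) / (566764 − 567184) = +0.01138
∂h/∂y = (384.60 − 387.29) / (4829384 − 4829774) = +0.006897
Flow direction (−∇h) has components (-0.01138 E, -0.006897 N).
Azimuth = atan2(E, N) = atan2(-0.01138, -0.006897) = 238.8° ≈ 239°.

239°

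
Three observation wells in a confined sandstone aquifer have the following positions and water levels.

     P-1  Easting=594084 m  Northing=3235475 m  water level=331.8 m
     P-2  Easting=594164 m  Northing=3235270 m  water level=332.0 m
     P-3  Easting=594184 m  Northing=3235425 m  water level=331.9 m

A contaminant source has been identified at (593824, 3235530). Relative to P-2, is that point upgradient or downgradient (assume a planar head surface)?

With h = a·x + b·y + c and P-1 as origin, the differences give:
  80·a + (-205)·b = +0.2
  100·a + (-50)·b = +0.1
Eliminate b (×(-50) and ×(-205), subtract): 16500·a = 10.50 → a = ∂h/∂x = +0.0006364
Back-substitute: b = ∂h/∂y = -0.0007273.
Head at (593824, 3235530) = 331.8 + (+0.0006364)·(-260) + (-0.0007273)·(55) = 331.59 m.
That is lower than the 332.0 m at P-2, so the point is downgradient.

downgradient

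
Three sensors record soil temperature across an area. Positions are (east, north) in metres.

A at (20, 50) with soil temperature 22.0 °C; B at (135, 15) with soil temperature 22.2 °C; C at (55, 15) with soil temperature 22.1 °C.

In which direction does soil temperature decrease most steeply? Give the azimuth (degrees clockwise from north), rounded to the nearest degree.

322°

Differences from A: to B (Δx, Δy, Δh) = (115, -35, +0.2); to C = (35, -35, +0.1).
Solve a·Δx + b·Δy = ΔT: det = 115·(-35) − 35·(-35) = -2800.
∂T/∂x = [(+0.2)·(-35) − (+0.1)·(-35)] / -2800 = +0.001250
∂T/∂y = [115·(+0.1) − 35·(+0.2)] / -2800 = -0.001607
Steepest decrease is along −∇f: components (-0.001250 E, +0.001607 N).
Azimuth = atan2(-0.001250, +0.001607) = 322.1° ≈ 322°.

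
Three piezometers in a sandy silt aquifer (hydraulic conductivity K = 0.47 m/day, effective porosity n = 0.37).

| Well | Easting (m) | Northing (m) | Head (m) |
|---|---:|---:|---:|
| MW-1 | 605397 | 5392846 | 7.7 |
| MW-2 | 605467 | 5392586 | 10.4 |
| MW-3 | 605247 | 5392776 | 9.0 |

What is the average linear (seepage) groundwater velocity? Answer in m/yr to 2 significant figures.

5.5 m/yr

With h = a·x + b·y + c and MW-1 as origin, the differences give:
  70·a + (-260)·b = +2.7
  (-150)·a + (-70)·b = +1.3
Eliminate b (×(-70) and ×(-260), subtract): -43900·a = 149.00 → a = ∂h/∂x = -0.003394
Back-substitute: b = ∂h/∂y = -0.01130.
|∇h| = √(-0.003394² + -0.01130²) = 0.0118
Seepage velocity v = K·i/n = 0.47 × 0.0118 / 0.37 = 0.01499 m/day = 5.475 m/yr.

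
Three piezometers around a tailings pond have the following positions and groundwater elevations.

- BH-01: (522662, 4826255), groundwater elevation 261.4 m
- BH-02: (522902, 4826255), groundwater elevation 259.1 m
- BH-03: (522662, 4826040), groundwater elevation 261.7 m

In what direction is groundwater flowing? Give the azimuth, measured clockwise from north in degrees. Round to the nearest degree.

082°

∂h/∂x = (259.1 − 261.4) / (522902 − 522662) = -0.009583
∂h/∂y = (261.7 − 261.4) / (4826040 − 4826255) = -0.001395
Flow direction (−∇h) has components (+0.009583 E, +0.001395 N).
Azimuth = atan2(E, N) = atan2(+0.009583, +0.001395) = 81.7° ≈ 082°.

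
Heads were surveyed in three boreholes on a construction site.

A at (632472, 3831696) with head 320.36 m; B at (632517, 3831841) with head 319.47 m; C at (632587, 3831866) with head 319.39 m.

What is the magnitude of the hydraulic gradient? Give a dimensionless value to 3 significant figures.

0.00661

Three-point gradient (reference A): Δ to B = (45, 145, -0.89), Δ to C = (115, 170, -0.97).
∂h/∂x = +0.001180, ∂h/∂y = -0.006504 (det = -9025).
|∇h| = √(0.001180² + -0.006504²) = 0.00661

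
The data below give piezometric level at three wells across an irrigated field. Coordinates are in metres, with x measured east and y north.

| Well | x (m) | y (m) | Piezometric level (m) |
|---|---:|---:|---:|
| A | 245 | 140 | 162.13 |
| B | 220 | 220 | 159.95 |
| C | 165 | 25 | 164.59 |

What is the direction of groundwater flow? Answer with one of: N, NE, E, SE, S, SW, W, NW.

Taking A as reference: B−A = (-25, 80, -2.18); C−A = (-80, -115, +2.46).
Solve a·Δx + b·Δy = Δh: det = (-25)·(-115) − (-80)·80 = 9275.
∂h/∂x = [(-2.18)·(-115) − (+2.46)·80] / 9275 = +0.005811
∂h/∂y = [(-25)·(+2.46) − (-80)·(-2.18)] / 9275 = -0.02543
Flow = −∇h = (-0.005811 east, +0.02543 north), which points north.

N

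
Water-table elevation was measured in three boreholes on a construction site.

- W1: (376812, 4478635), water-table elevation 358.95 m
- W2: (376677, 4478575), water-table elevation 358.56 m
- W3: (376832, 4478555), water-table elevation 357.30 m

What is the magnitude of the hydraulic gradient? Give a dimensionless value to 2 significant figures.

Differences from W1: to W2 (Δx, Δy, Δh) = (-135, -60, -0.39); to W3 = (20, -80, -1.65).
Solve a·Δx + b·Δy = Δh: det = (-135)·(-80) − 20·(-60) = 12000.
∂h/∂x = [(-0.39)·(-80) − (-1.65)·(-60)] / 12000 = -0.005650
∂h/∂y = [(-135)·(-1.65) − 20·(-0.39)] / 12000 = +0.01921
|∇h| = √(-0.005650² + 0.01921²) = 0.02002

0.020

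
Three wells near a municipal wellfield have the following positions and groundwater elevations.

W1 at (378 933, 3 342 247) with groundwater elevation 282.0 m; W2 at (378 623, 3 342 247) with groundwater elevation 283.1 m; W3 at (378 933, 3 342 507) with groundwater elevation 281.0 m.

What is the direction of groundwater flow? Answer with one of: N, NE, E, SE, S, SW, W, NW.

∂h/∂x = (283.1 − 282.0) / (378623 − 378933) = -0.003548
∂h/∂y = (281.0 − 282.0) / (3342507 − 3342247) = -0.003846
Flow = −∇h = (+0.003548 east, +0.003846 north), which points northeast.

NE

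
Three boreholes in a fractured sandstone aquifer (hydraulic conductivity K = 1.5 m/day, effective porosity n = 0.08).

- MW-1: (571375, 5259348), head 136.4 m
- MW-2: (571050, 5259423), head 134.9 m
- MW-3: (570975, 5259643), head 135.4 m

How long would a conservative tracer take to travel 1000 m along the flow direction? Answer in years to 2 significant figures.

With h = a·x + b·y + c and MW-1 as origin, the differences give:
  (-325)·a + 75·b = -1.5
  (-400)·a + 295·b = -1.0
Eliminate b (×295 and ×75, subtract): -65875·a = -367.50 → a = ∂h/∂x = +0.005579
Back-substitute: b = ∂h/∂y = +0.004175.
|∇h| = √(0.005579² + 0.004175²) = 0.006968
Seepage velocity v = K·i/n = 1.5 × 0.006968 / 0.08 = 0.1306 m/day.
t = 1000 / 0.1306 = 7657 days = 21 years.

21 years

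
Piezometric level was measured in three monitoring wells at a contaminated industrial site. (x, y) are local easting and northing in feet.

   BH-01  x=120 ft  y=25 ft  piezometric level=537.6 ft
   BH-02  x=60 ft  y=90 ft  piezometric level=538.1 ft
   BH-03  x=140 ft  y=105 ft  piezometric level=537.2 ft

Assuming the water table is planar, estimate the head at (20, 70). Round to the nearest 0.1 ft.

538.6 ft

With h = a·x + b·y + c and BH-01 as origin, the differences give:
  (-60)·a + 65·b = +0.5
  20·a + 80·b = -0.4
Eliminate b (×80 and ×65, subtract): -6100·a = 66.00 → a = ∂h/∂x = -0.01082
Back-substitute: b = ∂h/∂y = -0.002295.
h(20, 70) = 537.6 + (-0.01082)·(-100) + (-0.002295)·(45) = 537.6 +1.082 -0.103 = 538.579 ft.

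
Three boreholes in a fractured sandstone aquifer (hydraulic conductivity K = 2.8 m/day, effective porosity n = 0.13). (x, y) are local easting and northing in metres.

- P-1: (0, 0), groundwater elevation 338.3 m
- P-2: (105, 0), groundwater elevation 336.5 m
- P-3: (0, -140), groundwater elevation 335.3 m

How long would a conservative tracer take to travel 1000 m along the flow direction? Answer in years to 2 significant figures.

∂h/∂x = (336.5 − 338.3) / (105 − 0) = -0.01714
∂h/∂y = (335.3 − 338.3) / (-140 − 0) = +0.02143
|∇h| = √(-0.01714² + 0.02143²) = 0.02744
Seepage velocity v = K·i/n = 2.8 × 0.02744 / 0.13 = 0.591 m/day.
t = 1000 / 0.591 = 1692 days = 4.63 years.

4.6 years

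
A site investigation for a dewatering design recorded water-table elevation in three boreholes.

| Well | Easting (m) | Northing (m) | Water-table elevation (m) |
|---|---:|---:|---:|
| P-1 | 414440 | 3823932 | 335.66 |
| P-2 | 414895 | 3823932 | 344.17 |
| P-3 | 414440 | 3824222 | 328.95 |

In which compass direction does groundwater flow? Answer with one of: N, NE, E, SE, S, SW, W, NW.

∂h/∂x = (344.17 − 335.66) / (414895 − 414440) = +0.01870
∂h/∂y = (328.95 − 335.66) / (3824222 − 3823932) = -0.02314
Flow = −∇h = (-0.01870 east, +0.02314 north), which points northwest.

NW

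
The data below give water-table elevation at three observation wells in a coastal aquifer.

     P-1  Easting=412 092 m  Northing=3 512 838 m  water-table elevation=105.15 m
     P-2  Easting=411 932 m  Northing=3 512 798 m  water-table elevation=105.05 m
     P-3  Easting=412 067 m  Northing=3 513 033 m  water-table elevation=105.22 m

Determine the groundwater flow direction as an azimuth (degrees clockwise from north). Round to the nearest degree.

Differences from P-1: to P-2 (Δx, Δy, Δh) = (-160, -40, -0.10); to P-3 = (-25, 195, +0.07).
Solve a·Δx + b·Δy = Δh: det = (-160)·195 − (-25)·(-40) = -32200.
∂h/∂x = [(-0.10)·195 − (+0.07)·(-40)] / -32200 = +0.0005186
∂h/∂y = [(-160)·(+0.07) − (-25)·(-0.10)] / -32200 = +0.0004255
Flow direction (−∇h) has components (-0.0005186 E, -0.0004255 N).
Azimuth = atan2(E, N) = atan2(-0.0005186, -0.0004255) = 230.6° ≈ 231°.

231°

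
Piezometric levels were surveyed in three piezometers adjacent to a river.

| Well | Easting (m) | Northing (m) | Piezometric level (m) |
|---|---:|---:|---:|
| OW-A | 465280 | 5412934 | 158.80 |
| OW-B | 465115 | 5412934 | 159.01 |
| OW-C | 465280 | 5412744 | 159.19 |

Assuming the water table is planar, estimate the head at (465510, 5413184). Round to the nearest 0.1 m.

∂h/∂x = (159.01 − 158.80) / (465115 − 465280) = -0.001273
∂h/∂y = (159.19 − 158.80) / (5412744 − 5412934) = -0.002053
h(465510, 5413184) = 158.80 + (-0.001273)·(230) + (-0.002053)·(250) = 158.80 -0.293 -0.513 = 157.994 m.

158.0 m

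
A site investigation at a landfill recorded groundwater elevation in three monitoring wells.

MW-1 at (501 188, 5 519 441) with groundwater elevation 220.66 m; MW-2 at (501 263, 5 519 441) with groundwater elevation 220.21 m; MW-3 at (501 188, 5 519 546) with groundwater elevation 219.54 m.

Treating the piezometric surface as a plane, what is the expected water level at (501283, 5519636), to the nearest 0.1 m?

218.0 m

∂h/∂x = (220.21 − 220.66) / (501263 − 501188) = -0.006000
∂h/∂y = (219.54 − 220.66) / (5519546 − 5519441) = -0.01067
h(501283, 5519636) = 220.66 + (-0.006000)·(95) + (-0.01067)·(195) = 220.66 -0.570 -2.080 = 218.010 m.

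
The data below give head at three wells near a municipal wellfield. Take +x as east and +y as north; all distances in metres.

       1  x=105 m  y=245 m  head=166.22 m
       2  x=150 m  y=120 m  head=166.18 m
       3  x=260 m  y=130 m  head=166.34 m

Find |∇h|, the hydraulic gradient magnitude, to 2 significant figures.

0.0016

With h = a·x + b·y + c and 1 as origin, the differences give:
  45·a + (-125)·b = -0.04
  155·a + (-115)·b = +0.12
Eliminate b (×(-115) and ×(-125), subtract): 14200·a = 19.600 → a = ∂h/∂x = +0.001380
Back-substitute: b = ∂h/∂y = +0.0008169.
|∇h| = √(0.001380² + 0.0008169²) = 0.001604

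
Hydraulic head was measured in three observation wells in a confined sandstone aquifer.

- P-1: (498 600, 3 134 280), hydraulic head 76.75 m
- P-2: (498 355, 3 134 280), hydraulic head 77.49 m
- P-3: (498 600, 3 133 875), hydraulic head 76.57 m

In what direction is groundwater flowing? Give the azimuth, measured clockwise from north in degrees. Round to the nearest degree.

∂h/∂x = (77.49 − 76.75) / (498355 − 498600) = -0.003020
∂h/∂y = (76.57 − 76.75) / (3133875 − 3134280) = +0.0004444
Flow direction (−∇h) has components (+0.003020 E, -0.0004444 N).
Azimuth = atan2(E, N) = atan2(+0.003020, -0.0004444) = 98.4° ≈ 098°.

098°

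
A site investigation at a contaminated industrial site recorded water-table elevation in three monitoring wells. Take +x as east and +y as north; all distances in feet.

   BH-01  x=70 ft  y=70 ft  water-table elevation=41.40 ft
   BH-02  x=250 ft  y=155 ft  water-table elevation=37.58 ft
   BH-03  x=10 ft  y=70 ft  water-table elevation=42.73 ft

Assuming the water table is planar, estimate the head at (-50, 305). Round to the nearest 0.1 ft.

Three-point gradient (reference BH-01): Δ to BH-02 = (180, 85, -3.82), Δ to BH-03 = (-60, 0, +1.33).
∂h/∂x = -0.02217, ∂h/∂y = +0.002000 (det = 5100).
h(-50, 305) = 41.40 + (-0.02217)·(-120) + (+0.002000)·(235) = 41.40 +2.660 +0.470 = 44.530 ft.

44.5 ft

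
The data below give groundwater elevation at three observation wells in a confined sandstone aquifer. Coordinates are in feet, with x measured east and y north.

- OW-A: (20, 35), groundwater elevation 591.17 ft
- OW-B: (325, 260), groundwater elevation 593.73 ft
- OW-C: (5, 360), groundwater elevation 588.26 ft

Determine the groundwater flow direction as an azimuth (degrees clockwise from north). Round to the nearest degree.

300°

Differences from OW-A: to OW-B (Δx, Δy, Δh) = (305, 225, +2.56); to OW-C = (-15, 325, -2.91).
Determinant of the coordinate differences = 305·325 − (-15)·225 = 102500.
∂h/∂x = [(+2.56)·325 − (-2.91)·225] / 102500 = +0.01450
∂h/∂y = [305·(-2.91) − (-15)·(+2.56)] / 102500 = -0.008284
Flow direction (−∇h) has components (-0.01450 E, +0.008284 N).
Azimuth = atan2(E, N) = atan2(-0.01450, +0.008284) = 299.7° ≈ 300°.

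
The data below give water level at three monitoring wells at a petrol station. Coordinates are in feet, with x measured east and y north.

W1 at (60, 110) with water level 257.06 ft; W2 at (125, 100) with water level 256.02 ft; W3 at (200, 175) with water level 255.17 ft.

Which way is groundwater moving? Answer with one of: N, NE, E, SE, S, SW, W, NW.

With h = a·x + b·y + c and W1 as origin, the differences give:
  65·a + (-10)·b = -1.04
  140·a + 65·b = -1.89
Eliminate b (×65 and ×(-10), subtract): 5625·a = -86.500 → a = ∂h/∂x = -0.01538
Back-substitute: b = ∂h/∂y = +0.004044.
Flow = −∇h = (+0.01538 east, -0.004044 north), which points east.

E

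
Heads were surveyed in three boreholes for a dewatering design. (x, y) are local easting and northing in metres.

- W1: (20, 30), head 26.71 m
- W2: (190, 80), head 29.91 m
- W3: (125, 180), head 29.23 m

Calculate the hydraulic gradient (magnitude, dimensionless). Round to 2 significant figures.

With h = a·x + b·y + c and W1 as origin, the differences give:
  170·a + 50·b = +3.20
  105·a + 150·b = +2.52
Eliminate b (×150 and ×50, subtract): 20250·a = 354.000 → a = ∂h/∂x = +0.01748
Back-substitute: b = ∂h/∂y = +0.004563.
|∇h| = √(0.01748² + 0.004563²) = 0.01807

0.018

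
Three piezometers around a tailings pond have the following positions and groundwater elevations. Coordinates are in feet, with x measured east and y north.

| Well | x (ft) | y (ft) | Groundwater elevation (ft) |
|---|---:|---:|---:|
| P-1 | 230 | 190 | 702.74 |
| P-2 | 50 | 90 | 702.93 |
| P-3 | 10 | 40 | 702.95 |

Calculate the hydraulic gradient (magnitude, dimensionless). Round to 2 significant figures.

0.0017

Three-point gradient (reference P-1): Δ to P-2 = (-180, -100, +0.19), Δ to P-3 = (-220, -150, +0.21).
∂h/∂x = -0.001500, ∂h/∂y = +0.0008000 (det = 5000).
|∇h| = √(-0.001500² + 0.0008000²) = 0.0017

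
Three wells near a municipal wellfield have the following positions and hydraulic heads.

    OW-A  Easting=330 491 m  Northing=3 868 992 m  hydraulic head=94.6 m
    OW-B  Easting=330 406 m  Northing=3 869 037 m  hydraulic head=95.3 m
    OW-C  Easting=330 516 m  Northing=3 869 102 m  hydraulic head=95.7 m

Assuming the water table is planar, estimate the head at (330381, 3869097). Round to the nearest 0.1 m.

96.0 m

Three-point gradient (reference OW-A): Δ to OW-B = (-85, 45, +0.7), Δ to OW-C = (25, 110, +1.1).
∂h/∂x = -0.002625, ∂h/∂y = +0.01060 (det = -10475).
h(330381, 3869097) = 94.6 + (-0.002625)·(-110) + (+0.01060)·(105) = 94.6 +0.289 +1.113 = 96.001 m.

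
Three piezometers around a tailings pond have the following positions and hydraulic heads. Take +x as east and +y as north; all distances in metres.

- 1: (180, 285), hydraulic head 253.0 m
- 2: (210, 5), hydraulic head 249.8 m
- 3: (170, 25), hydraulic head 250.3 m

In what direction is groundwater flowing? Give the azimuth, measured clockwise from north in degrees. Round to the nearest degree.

Taking 1 as reference: 2−1 = (30, -280, -3.2); 3−1 = (-10, -260, -2.7).
Solve a·Δx + b·Δy = Δh: det = 30·(-260) − (-10)·(-280) = -10600.
∂h/∂x = [(-3.2)·(-260) − (-2.7)·(-280)] / -10600 = -0.007170
∂h/∂y = [30·(-2.7) − (-10)·(-3.2)] / -10600 = +0.01066
Flow direction (−∇h) has components (+0.007170 E, -0.01066 N).
Azimuth = atan2(E, N) = atan2(+0.007170, -0.01066) = 146.1° ≈ 146°.

146°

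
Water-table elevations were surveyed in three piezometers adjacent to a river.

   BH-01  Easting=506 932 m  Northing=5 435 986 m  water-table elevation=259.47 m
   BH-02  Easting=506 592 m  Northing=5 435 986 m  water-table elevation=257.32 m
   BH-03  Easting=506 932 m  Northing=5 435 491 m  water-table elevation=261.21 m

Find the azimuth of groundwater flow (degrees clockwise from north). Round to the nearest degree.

∂h/∂x = (257.32 − 259.47) / (506592 − 506932) = +0.006324
∂h/∂y = (261.21 − 259.47) / (5435491 − 5435986) = -0.003515
Flow direction (−∇h) has components (-0.006324 E, +0.003515 N).
Azimuth = atan2(E, N) = atan2(-0.006324, +0.003515) = 299.1° ≈ 299°.

299°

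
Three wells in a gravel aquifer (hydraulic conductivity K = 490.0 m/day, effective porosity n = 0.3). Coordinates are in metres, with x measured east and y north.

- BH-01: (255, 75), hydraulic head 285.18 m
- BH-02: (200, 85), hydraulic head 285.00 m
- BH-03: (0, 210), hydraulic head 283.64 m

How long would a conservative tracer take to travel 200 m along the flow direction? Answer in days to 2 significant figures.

With h = a·x + b·y + c and BH-01 as origin, the differences give:
  (-55)·a + 10·b = -0.18
  (-255)·a + 135·b = -1.54
Eliminate b (×135 and ×10, subtract): -4875·a = -8.900 → a = ∂h/∂x = +0.001826
Back-substitute: b = ∂h/∂y = -0.007959.
|∇h| = √(0.001826² + -0.007959²) = 0.008166
Seepage velocity v = K·i/n = 490.0 × 0.008166 / 0.3 = 13.34 m/day.
t = 200 / 13.34 = 14.99 days.

15 days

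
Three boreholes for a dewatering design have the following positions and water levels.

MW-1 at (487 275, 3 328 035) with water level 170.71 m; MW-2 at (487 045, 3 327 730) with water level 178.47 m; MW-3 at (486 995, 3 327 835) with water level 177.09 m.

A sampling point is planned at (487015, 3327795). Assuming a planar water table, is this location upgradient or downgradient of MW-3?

Three-point gradient (reference MW-1): Δ to MW-2 = (-230, -305, +7.76), Δ to MW-3 = (-280, -200, +6.38).
∂h/∂x = -0.009997, ∂h/∂y = -0.01790 (det = -39400).
Head at (487015, 3327795) = 170.71 + (-0.009997)·(-260) + (-0.01790)·(-240) = 177.61 m.
That is higher than the 177.09 m at MW-3, so the point is upgradient.

upgradient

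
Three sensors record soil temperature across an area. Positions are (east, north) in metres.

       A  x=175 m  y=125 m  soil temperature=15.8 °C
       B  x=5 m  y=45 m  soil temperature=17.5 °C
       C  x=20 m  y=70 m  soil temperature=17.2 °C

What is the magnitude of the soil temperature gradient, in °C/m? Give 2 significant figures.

0.010 °C/m

Taking A as reference: B−A = (-170, -80, +1.7); C−A = (-155, -55, +1.4).
Solve a·Δx + b·Δy = ΔT: det = (-170)·(-55) − (-155)·(-80) = -3050.
∂T/∂x = [(+1.7)·(-55) − (+1.4)·(-80)] / -3050 = -0.006066
∂T/∂y = [(-170)·(+1.4) − (-155)·(+1.7)] / -3050 = -0.008361
|∇f| = √(-0.006066² + -0.008361²) = 0.01033 °C/m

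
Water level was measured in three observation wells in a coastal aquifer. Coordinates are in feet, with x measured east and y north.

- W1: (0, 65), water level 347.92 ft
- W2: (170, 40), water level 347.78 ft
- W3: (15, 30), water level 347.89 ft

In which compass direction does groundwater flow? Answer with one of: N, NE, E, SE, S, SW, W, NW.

SE

Taking W1 as reference: W2−W1 = (170, -25, -0.14); W3−W1 = (15, -35, -0.03).
Determinant of the coordinate differences = 170·(-35) − 15·(-25) = -5575.
∂h/∂x = [(-0.14)·(-35) − (-0.03)·(-25)] / -5575 = -0.0007444
∂h/∂y = [170·(-0.03) − 15·(-0.14)] / -5575 = +0.0005381
Flow = −∇h = (+0.0007444 east, -0.0005381 north), which points southeast.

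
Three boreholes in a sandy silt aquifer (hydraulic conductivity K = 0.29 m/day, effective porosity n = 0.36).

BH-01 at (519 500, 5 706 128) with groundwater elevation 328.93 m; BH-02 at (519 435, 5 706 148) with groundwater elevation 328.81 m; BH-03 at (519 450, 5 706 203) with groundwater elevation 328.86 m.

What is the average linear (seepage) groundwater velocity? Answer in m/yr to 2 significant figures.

With h = a·x + b·y + c and BH-01 as origin, the differences give:
  (-65)·a + 20·b = -0.12
  (-50)·a + 75·b = -0.07
Eliminate b (×75 and ×20, subtract): -3875·a = -7.600 → a = ∂h/∂x = +0.001961
Back-substitute: b = ∂h/∂y = +0.0003742.
|∇h| = √(0.001961² + 0.0003742²) = 0.001996
Seepage velocity v = K·i/n = 0.29 × 0.001996 / 0.36 = 0.001608 m/day = 0.5873 m/yr.

0.59 m/yr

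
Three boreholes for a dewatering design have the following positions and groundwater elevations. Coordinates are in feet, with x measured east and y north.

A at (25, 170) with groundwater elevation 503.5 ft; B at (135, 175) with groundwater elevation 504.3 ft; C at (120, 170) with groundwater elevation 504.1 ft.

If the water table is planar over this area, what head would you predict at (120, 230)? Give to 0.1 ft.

505.4 ft

With h = a·x + b·y + c and A as origin, the differences give:
  110·a + 5·b = +0.8
  95·a + 0·b = +0.6
Eliminate b (×0 and ×5, subtract): -475·a = -3.00 → a = ∂h/∂x = +0.006316
Back-substitute: b = ∂h/∂y = +0.02105.
h(120, 230) = 503.5 + (+0.006316)·(95) + (+0.02105)·(60) = 503.5 +0.600 +1.263 = 505.363 ft.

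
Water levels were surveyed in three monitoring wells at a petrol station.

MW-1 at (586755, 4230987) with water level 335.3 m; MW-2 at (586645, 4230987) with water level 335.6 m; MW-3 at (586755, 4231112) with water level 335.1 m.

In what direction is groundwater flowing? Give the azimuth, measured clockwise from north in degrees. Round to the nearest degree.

∂h/∂x = (335.6 − 335.3) / (586645 − 586755) = -0.002727
∂h/∂y = (335.1 − 335.3) / (4231112 − 4230987) = -0.001600
Flow direction (−∇h) has components (+0.002727 E, +0.001600 N).
Azimuth = atan2(E, N) = atan2(+0.002727, +0.001600) = 59.6° ≈ 060°.

060°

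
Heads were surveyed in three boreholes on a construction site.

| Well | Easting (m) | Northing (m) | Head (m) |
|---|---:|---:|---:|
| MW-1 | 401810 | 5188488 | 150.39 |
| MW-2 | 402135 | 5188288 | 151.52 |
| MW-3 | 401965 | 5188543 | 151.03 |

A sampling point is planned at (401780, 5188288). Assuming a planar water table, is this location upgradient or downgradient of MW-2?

downgradient

With h = a·x + b·y + c and MW-1 as origin, the differences give:
  325·a + (-200)·b = +1.13
  155·a + 55·b = +0.64
Eliminate b (×55 and ×(-200), subtract): 48875·a = 190.150 → a = ∂h/∂x = +0.003891
Back-substitute: b = ∂h/∂y = +0.0006721.
Head at (401780, 5188288) = 150.39 + (+0.003891)·(-30) + (+0.0006721)·(-200) = 150.14 m.
That is lower than the 151.52 m at MW-2, so the point is downgradient.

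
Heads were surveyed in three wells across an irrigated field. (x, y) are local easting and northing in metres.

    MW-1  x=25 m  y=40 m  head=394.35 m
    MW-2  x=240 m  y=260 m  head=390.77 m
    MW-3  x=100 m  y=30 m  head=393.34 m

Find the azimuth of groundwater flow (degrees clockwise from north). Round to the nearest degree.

079°

With h = a·x + b·y + c and MW-1 as origin, the differences give:
  215·a + 220·b = -3.58
  75·a + (-10)·b = -1.01
Eliminate b (×(-10) and ×220, subtract): -18650·a = 258.000 → a = ∂h/∂x = -0.01383
Back-substitute: b = ∂h/∂y = -0.002753.
Flow direction (−∇h) has components (+0.01383 E, +0.002753 N).
Azimuth = atan2(E, N) = atan2(+0.01383, +0.002753) = 78.7° ≈ 079°.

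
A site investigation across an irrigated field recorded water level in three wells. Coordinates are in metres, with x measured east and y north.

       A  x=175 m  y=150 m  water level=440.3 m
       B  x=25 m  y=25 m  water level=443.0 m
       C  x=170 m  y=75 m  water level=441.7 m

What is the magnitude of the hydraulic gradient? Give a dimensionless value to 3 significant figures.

Taking A as reference: B−A = (-150, -125, +2.7); C−A = (-5, -75, +1.4).
Solve a·Δx + b·Δy = Δh: det = (-150)·(-75) − (-5)·(-125) = 10625.
∂h/∂x = [(+2.7)·(-75) − (+1.4)·(-125)] / 10625 = -0.002588
∂h/∂y = [(-150)·(+1.4) − (-5)·(+2.7)] / 10625 = -0.01849
|∇h| = √(-0.002588² + -0.01849²) = 0.01867

0.0187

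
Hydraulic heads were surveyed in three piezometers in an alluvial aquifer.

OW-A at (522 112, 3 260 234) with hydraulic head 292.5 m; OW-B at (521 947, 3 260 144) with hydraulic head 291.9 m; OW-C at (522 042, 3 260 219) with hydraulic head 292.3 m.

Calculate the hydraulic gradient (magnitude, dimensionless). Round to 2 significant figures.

With h = a·x + b·y + c and OW-A as origin, the differences give:
  (-165)·a + (-90)·b = -0.6
  (-70)·a + (-15)·b = -0.2
Eliminate b (×(-15) and ×(-90), subtract): -3825·a = -9.00 → a = ∂h/∂x = +0.002353
Back-substitute: b = ∂h/∂y = +0.002353.
|∇h| = √(0.002353² + 0.002353²) = 0.003328

0.0033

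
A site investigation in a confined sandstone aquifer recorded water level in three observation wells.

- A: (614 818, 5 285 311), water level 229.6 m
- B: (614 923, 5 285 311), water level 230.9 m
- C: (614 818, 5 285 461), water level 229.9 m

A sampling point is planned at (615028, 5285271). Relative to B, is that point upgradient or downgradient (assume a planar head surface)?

∂h/∂x = (230.9 − 229.6) / (614923 − 614818) = +0.01238
∂h/∂y = (229.9 − 229.6) / (5285461 − 5285311) = +0.002000
Head at (615028, 5285271) = 229.6 + (+0.01238)·(210) + (+0.002000)·(-40) = 232.12 m.
That is higher than the 230.9 m at B, so the point is upgradient.

upgradient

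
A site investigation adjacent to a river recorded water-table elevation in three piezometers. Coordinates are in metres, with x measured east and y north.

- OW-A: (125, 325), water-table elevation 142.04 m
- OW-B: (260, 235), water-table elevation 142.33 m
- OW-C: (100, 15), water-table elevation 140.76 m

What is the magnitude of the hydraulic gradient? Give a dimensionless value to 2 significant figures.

0.0060

Taking OW-A as reference: OW-B−OW-A = (135, -90, +0.29); OW-C−OW-A = (-25, -310, -1.28).
Solve a·Δx + b·Δy = Δh: det = 135·(-310) − (-25)·(-90) = -44100.
∂h/∂x = [(+0.29)·(-310) − (-1.28)·(-90)] / -44100 = +0.004651
∂h/∂y = [135·(-1.28) − (-25)·(+0.29)] / -44100 = +0.003754
|∇h| = √(0.004651² + 0.003754²) = 0.005977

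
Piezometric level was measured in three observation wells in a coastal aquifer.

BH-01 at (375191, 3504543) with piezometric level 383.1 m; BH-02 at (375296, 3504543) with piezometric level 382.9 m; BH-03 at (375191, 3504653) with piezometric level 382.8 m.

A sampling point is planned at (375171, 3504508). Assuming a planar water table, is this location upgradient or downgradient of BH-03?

upgradient

∂h/∂x = (382.9 − 383.1) / (375296 − 375191) = -0.001905
∂h/∂y = (382.8 − 383.1) / (3504653 − 3504543) = -0.002727
Head at (375171, 3504508) = 383.1 + (-0.001905)·(-20) + (-0.002727)·(-35) = 383.23 m.
That is higher than the 382.8 m at BH-03, so the point is upgradient.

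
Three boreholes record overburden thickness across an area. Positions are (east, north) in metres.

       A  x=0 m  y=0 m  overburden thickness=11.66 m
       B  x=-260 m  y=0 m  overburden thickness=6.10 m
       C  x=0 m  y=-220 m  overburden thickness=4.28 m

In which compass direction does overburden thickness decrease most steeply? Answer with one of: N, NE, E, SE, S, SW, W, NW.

∂d/∂x = (6.10 − 11.66) / (-260 − 0) = +0.02138
∂d/∂y = (4.28 − 11.66) / (-220 − 0) = +0.03355
Steepest decrease is along −∇f = (-0.02138 E, -0.03355 N) → southwest.

SW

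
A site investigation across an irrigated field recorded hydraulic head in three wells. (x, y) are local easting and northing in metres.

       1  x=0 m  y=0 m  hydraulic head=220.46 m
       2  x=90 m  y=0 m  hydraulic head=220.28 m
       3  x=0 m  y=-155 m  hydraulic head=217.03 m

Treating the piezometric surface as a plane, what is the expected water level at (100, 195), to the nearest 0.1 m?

224.6 m

∂h/∂x = (220.28 − 220.46) / (90 − 0) = -0.002000
∂h/∂y = (217.03 − 220.46) / (-155 − 0) = +0.02213
h(100, 195) = 220.46 + (-0.002000)·(100) + (+0.02213)·(195) = 220.46 -0.200 +4.315 = 224.575 m.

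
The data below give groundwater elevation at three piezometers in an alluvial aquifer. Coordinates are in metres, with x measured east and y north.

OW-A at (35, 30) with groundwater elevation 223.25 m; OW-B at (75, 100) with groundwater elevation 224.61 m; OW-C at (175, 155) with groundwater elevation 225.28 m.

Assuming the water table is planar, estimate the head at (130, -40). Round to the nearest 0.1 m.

Taking OW-A as reference: OW-B−OW-A = (40, 70, +1.36); OW-C−OW-A = (140, 125, +2.03).
Determinant of the coordinate differences = 40·125 − 140·70 = -4800.
∂h/∂x = [(+1.36)·125 − (+2.03)·70] / -4800 = -0.005813
∂h/∂y = [40·(+2.03) − 140·(+1.36)] / -4800 = +0.02275
h(130, -40) = 223.25 + (-0.005813)·(95) + (+0.02275)·(-70) = 223.25 -0.552 -1.593 = 221.105 m.

221.1 m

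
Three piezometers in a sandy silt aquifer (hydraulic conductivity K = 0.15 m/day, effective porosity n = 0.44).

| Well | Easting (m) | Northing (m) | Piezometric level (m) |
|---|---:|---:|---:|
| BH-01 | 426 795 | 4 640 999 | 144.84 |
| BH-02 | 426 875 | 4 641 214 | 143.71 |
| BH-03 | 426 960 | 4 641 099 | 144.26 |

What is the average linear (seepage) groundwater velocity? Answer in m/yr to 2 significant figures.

Taking BH-01 as reference: BH-02−BH-01 = (80, 215, -1.13); BH-03−BH-01 = (165, 100, -0.58).
Solve a·Δx + b·Δy = Δh: det = 80·100 − 165·215 = -27475.
∂h/∂x = [(-1.13)·100 − (-0.58)·215] / -27475 = -0.0004258
∂h/∂y = [80·(-0.58) − 165·(-1.13)] / -27475 = -0.005097
|∇h| = √(-0.0004258² + -0.005097²) = 0.005115
Seepage velocity v = K·i/n = 0.15 × 0.005115 / 0.44 = 0.001744 m/day = 0.637 m/yr.

0.64 m/yr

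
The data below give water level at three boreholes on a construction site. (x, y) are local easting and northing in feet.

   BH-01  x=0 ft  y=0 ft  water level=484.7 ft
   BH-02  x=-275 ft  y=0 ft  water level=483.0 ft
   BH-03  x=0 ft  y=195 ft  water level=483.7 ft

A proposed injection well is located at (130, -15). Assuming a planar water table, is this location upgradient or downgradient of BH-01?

upgradient

∂h/∂x = (483.0 − 484.7) / (-275 − 0) = +0.006182
∂h/∂y = (483.7 − 484.7) / (195 − 0) = -0.005128
Head at (130, -15) = 484.7 + (+0.006182)·(130) + (-0.005128)·(-15) = 485.58 ft.
That is higher than the 484.7 ft at BH-01, so the point is upgradient.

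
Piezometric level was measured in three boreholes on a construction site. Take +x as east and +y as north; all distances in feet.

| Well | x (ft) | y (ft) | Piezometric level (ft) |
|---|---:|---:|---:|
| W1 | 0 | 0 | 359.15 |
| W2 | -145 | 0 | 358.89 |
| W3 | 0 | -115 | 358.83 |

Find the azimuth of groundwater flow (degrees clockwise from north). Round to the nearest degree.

213°

∂h/∂x = (358.89 − 359.15) / (-145 − 0) = +0.001793
∂h/∂y = (358.83 − 359.15) / (-115 − 0) = +0.002783
Flow direction (−∇h) has components (-0.001793 E, -0.002783 N).
Azimuth = atan2(E, N) = atan2(-0.001793, -0.002783) = 212.8° ≈ 213°.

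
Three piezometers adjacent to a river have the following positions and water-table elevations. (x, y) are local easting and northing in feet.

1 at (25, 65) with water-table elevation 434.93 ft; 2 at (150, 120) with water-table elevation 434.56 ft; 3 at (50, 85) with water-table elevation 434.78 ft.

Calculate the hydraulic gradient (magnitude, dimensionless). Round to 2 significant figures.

Taking 1 as reference: 2−1 = (125, 55, -0.37); 3−1 = (25, 20, -0.15).
Solve a·Δx + b·Δy = Δh: det = 125·20 − 25·55 = 1125.
∂h/∂x = [(-0.37)·20 − (-0.15)·55] / 1125 = +0.0007556
∂h/∂y = [125·(-0.15) − 25·(-0.37)] / 1125 = -0.008444
|∇h| = √(0.0007556² + -0.008444²) = 0.008478

0.0085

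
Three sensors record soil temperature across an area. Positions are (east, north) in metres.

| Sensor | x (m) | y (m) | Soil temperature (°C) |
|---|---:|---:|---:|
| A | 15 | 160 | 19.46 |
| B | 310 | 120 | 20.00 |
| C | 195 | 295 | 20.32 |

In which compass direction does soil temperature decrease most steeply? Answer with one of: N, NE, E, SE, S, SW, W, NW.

Differences from A: to B (Δx, Δy, Δh) = (295, -40, +0.54); to C = (180, 135, +0.86).
Determinant of the coordinate differences = 295·135 − 180·(-40) = 47025.
∂T/∂x = [(+0.54)·135 − (+0.86)·(-40)] / 47025 = +0.002282
∂T/∂y = [295·(+0.86) − 180·(+0.54)] / 47025 = +0.003328
Steepest decrease is along −∇f = (-0.002282 E, -0.003328 N) → southwest.

SW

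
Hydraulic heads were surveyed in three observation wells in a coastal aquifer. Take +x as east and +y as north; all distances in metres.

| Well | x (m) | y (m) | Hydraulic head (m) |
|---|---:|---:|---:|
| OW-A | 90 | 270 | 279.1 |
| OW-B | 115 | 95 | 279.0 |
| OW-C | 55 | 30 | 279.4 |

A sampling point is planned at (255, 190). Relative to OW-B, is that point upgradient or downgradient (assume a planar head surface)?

Differences from OW-A: to OW-B (Δx, Δy, Δh) = (25, -175, -0.1); to OW-C = (-35, -240, +0.3).
Solve a·Δx + b·Δy = Δh: det = 25·(-240) − (-35)·(-175) = -12125.
∂h/∂x = [(-0.1)·(-240) − (+0.3)·(-175)] / -12125 = -0.006309
∂h/∂y = [25·(+0.3) − (-35)·(-0.1)] / -12125 = -0.0003299
Head at (255, 190) = 279.1 + (-0.006309)·(165) + (-0.0003299)·(-80) = 278.09 m.
That is lower than the 279.0 m at OW-B, so the point is downgradient.

downgradient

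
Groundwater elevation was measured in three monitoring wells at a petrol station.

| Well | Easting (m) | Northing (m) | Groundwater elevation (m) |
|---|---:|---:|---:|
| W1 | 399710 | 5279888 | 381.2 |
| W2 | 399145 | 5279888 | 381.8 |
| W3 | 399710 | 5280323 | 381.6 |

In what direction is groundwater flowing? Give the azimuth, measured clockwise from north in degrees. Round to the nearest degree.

∂h/∂x = (381.8 − 381.2) / (399145 − 399710) = -0.001062
∂h/∂y = (381.6 − 381.2) / (5280323 − 5279888) = +0.0009195
Flow direction (−∇h) has components (+0.001062 E, -0.0009195 N).
Azimuth = atan2(E, N) = atan2(+0.001062, -0.0009195) = 130.9° ≈ 131°.

131°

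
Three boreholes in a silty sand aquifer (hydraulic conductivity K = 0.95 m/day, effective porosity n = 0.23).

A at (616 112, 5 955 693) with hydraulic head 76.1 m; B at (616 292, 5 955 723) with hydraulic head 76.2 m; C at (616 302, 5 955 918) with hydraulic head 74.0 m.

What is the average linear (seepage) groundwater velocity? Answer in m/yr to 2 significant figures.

18 m/yr

Differences from A: to B (Δx, Δy, Δh) = (180, 30, +0.1); to C = (190, 225, -2.1).
Solve a·Δx + b·Δy = Δh: det = 180·225 − 190·30 = 34800.
∂h/∂x = [(+0.1)·225 − (-2.1)·30] / 34800 = +0.002457
∂h/∂y = [180·(-2.1) − 190·(+0.1)] / 34800 = -0.01141
|∇h| = √(0.002457² + -0.01141²) = 0.01167
Seepage velocity v = K·i/n = 0.95 × 0.01167 / 0.23 = 0.0482 m/day = 17.61 m/yr.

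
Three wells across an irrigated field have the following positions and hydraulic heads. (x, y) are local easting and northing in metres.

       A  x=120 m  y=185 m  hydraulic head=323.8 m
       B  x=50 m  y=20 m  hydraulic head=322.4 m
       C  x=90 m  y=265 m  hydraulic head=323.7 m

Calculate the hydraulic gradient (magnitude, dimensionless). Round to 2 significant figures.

With h = a·x + b·y + c and A as origin, the differences give:
  (-70)·a + (-165)·b = -1.4
  (-30)·a + 80·b = -0.1
Eliminate b (×80 and ×(-165), subtract): -10550·a = -128.50 → a = ∂h/∂x = +0.01218
Back-substitute: b = ∂h/∂y = +0.003318.
|∇h| = √(0.01218² + 0.003318²) = 0.01262

0.013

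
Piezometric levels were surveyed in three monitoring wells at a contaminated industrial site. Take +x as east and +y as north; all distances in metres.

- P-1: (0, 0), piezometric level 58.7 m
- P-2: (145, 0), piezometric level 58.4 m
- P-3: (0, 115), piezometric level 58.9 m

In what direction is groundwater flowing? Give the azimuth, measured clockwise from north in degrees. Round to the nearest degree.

130°

∂h/∂x = (58.4 − 58.7) / (145 − 0) = -0.002069
∂h/∂y = (58.9 − 58.7) / (115 − 0) = +0.001739
Flow direction (−∇h) has components (+0.002069 E, -0.001739 N).
Azimuth = atan2(E, N) = atan2(+0.002069, -0.001739) = 130.0° ≈ 130°.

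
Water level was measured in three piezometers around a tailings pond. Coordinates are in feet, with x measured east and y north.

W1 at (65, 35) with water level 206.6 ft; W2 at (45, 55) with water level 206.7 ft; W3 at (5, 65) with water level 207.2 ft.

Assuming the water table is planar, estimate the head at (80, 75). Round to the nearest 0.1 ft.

206.0 ft

Taking W1 as reference: W2−W1 = (-20, 20, +0.1); W3−W1 = (-60, 30, +0.6).
Solve a·Δx + b·Δy = Δh: det = (-20)·30 − (-60)·20 = 600.
∂h/∂x = [(+0.1)·30 − (+0.6)·20] / 600 = -0.01500
∂h/∂y = [(-20)·(+0.6) − (-60)·(+0.1)] / 600 = -0.01000
h(80, 75) = 206.6 + (-0.01500)·(15) + (-0.01000)·(40) = 206.6 -0.225 -0.400 = 205.975 ft.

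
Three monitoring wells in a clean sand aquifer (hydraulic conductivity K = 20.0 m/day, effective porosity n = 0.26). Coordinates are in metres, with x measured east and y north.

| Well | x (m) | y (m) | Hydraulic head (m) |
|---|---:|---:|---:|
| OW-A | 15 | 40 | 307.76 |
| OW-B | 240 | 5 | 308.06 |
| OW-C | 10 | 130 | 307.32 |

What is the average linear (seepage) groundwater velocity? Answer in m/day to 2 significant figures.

0.38 m/day

With h = a·x + b·y + c and OW-A as origin, the differences give:
  225·a + (-35)·b = +0.30
  (-5)·a + 90·b = -0.44
Eliminate b (×90 and ×(-35), subtract): 20075·a = 11.600 → a = ∂h/∂x = +0.0005778
Back-substitute: b = ∂h/∂y = -0.004857.
|∇h| = √(0.0005778² + -0.004857²) = 0.004891
Seepage velocity v = K·i/n = 20.0 × 0.004891 / 0.26 = 0.3762 m/day.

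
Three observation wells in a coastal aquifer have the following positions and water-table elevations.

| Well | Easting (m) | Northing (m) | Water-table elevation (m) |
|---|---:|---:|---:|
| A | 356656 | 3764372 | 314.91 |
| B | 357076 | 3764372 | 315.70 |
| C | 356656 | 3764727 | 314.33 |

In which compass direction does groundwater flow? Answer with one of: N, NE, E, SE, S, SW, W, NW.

∂h/∂x = (315.70 − 314.91) / (357076 − 356656) = +0.001881
∂h/∂y = (314.33 − 314.91) / (3764727 − 3764372) = -0.001634
Flow = −∇h = (-0.001881 east, +0.001634 north), which points northwest.

NW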